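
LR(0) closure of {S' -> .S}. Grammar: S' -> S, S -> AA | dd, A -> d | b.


Start: S' -> .S
For each item with dot before a nonterminal B, add B -> .γ for every B-production
Closure: [S' -> .S, S -> .AA, S -> .dd, A -> .d, A -> .b]


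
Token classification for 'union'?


Pattern: reserved word
Type: KEYWORD


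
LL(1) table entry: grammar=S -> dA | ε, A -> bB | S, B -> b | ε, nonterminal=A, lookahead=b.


For [A, b]: 'b' ∈ FIRST(bB)
Entry: A -> bB


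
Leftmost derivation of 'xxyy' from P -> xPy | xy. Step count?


Derivation: P => xPy => xxyy
Steps: 2


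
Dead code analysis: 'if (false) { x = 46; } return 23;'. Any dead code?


condition is constant false, so the whole block is unreachable
Dead: 'if (false) { x = 46; }'


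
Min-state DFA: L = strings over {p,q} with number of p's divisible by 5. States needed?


Track (count of p) mod 5: states 0..4, accept at 0
Minimal DFA: 5 states


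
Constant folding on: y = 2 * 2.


2 * 2 = 4 at compile time
Optimized: y = 4


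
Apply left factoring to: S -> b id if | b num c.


Common prefix: 'b'
Factored: S -> b S', S' -> id if | num c


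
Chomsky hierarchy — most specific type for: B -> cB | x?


Right-linear: every RHS is a terminal or a terminal followed by one nonterminal
Classification: Type 3 (Regular)


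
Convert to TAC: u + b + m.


Break into single-operator statements:
t1 = u + b
t2 = t1 + m


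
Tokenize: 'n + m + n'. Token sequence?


Scan left to right, longest-match per lexeme
Tokens: ID(n), OP(+), ID(m), OP(+), ID(n)


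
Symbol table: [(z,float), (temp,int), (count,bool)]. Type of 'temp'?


Lookup 'temp' → type int


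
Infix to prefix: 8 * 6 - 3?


left-to-right (same/higher precedence on left): tree is (- (* 8 6) 3)
Prefix: - * 8 6 3


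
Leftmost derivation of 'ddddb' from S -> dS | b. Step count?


Derivation: S => dS => ddS => dddS => ddddS => ddddb
Steps: 5


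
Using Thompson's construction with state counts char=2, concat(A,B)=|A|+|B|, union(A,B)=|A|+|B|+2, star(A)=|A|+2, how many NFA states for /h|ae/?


Syntax tree has 3 char leaf(s), 1 union(s), 0 star(s)
chars contribute 3×2 = 6; each union adds +2; each star adds +2
Total: 6 + 2 + 0 = 8 states


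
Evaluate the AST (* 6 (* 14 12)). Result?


Evaluate inner: (* 14 12) = 168
Evaluate root: (* 6 168) = 1008
Result: 1008


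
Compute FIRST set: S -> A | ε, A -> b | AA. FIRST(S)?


Per alternative of S: FIRST(A) = {b}; FIRST(ε) = {ε}
FIRST(S) = {b, ε}


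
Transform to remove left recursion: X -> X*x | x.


Left-recursive alternatives: X*x; non-recursive: x
Introduce X': X -> xX', X' -> *xX' | ε


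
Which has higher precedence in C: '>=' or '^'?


'>=' is relational (level 7); '^' is bitwise XOR (level 4)
Higher level binds tighter
'>=' has higher precedence than '^'


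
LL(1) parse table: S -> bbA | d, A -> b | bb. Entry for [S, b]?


For [S, b]: 'b' ∈ FIRST(bbA)
Entry: S -> bbA


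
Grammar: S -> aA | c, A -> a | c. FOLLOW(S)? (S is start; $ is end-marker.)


$ ∈ FOLLOW(S). For each A -> αBβ: add FIRST(β)\{ε} to FOLLOW(B); if β nullable, add FOLLOW(A).
FOLLOW(S) = {$}


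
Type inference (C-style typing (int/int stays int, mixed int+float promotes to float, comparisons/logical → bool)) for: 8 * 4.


Operand types: int * int
Rule: mixed int/float promotes to float; int/int stays int
Result type: int


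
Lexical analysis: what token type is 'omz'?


Pattern: letter/underscore followed by alphanumerics, not a keyword
Type: IDENTIFIER


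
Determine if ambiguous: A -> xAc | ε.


balanced x^n…c^n: each string has a unique parse
Unambiguous


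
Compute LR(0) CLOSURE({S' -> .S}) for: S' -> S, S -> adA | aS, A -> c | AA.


Start: S' -> .S
For each item with dot before a nonterminal B, add B -> .γ for every B-production
Closure: [S' -> .S, S -> .adA, S -> .aS]


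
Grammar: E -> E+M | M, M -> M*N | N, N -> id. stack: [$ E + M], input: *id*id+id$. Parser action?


'*' can extend M; shift to build M -> M*N
Action: shift


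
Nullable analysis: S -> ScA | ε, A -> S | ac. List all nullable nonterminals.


A nonterminal is nullable iff some alternative derives ε (directly, or every symbol in it is nullable)
Nullable: {A, S}


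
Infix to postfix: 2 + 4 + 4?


Left to right (same or higher precedence on left)
Postfix: 2 4 + 4 +


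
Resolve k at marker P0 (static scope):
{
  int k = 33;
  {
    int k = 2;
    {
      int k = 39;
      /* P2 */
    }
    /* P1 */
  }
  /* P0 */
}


k declared in the same block as P0
k = 33


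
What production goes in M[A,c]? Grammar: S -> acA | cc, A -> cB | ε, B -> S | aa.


For [A, c]: 'c' ∈ FIRST(cB)
Entry: A -> cB


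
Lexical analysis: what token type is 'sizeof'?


Pattern: reserved word
Type: KEYWORD


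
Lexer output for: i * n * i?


Scan left to right, longest-match per lexeme
Tokens: ID(i), OP(*), ID(n), OP(*), ID(i)


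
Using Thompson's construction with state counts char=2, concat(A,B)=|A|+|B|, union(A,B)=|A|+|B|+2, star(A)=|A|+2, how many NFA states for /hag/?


Syntax tree has 3 char leaf(s), 0 union(s), 0 star(s)
chars contribute 3×2 = 6; each union adds +2; each star adds +2
Total: 6 + 0 + 0 = 6 states


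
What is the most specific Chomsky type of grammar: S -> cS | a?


Right-linear: every RHS is a terminal or a terminal followed by one nonterminal
Classification: Type 3 (Regular)


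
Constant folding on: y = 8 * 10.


8 * 10 = 80 at compile time
Optimized: y = 80


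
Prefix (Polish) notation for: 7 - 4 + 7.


left-to-right (same/higher precedence on left): tree is (+ (- 7 4) 7)
Prefix: + - 7 4 7


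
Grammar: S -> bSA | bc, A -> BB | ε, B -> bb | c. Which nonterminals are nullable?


A nonterminal is nullable iff some alternative derives ε (directly, or every symbol in it is nullable)
Nullable: {A}


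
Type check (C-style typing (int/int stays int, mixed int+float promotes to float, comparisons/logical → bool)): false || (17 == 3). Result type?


Operand types: bool || bool
Rule: logical operators take bool operands and yield bool
Result type: bool


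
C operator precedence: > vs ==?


'>' is relational (level 7); '==' is equality (level 6)
Higher level binds tighter
'>' has higher precedence than '=='


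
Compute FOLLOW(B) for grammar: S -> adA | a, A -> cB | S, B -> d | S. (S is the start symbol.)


$ ∈ FOLLOW(S). For each A -> αBβ: add FIRST(β)\{ε} to FOLLOW(B); if β nullable, add FOLLOW(A).
FOLLOW(B) = {$}


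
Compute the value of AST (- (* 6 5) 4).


Evaluate inner: (* 6 5) = 30
Evaluate root: (- 30 4) = 26
Result: 26


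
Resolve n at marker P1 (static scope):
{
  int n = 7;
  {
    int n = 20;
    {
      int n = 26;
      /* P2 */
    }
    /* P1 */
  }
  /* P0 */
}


n declared in the same block as P1
n = 20


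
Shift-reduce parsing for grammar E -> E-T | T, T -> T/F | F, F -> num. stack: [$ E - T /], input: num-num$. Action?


no handle; shift 'num'
Action: shift


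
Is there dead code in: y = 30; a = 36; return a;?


y is assigned but never read
Dead: 'y = 30'


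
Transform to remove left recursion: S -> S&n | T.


Left-recursive alternatives: S&n; non-recursive: T
Introduce S': S -> TS', S' -> &nS' | ε


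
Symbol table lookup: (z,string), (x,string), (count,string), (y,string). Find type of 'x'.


Lookup 'x' → type string


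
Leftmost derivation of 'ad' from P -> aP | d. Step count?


Derivation: P => aP => ad
Steps: 2


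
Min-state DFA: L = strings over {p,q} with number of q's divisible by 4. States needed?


Track (count of q) mod 4: states 0..3, accept at 0
Minimal DFA: 4 states


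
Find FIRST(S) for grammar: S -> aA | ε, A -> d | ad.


Per alternative of S: FIRST(aA) = {a}; FIRST(ε) = {ε}
FIRST(S) = {a, ε}


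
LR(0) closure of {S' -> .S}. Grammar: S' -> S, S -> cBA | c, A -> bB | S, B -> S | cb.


Start: S' -> .S
For each item with dot before a nonterminal B, add B -> .γ for every B-production
Closure: [S' -> .S, S -> .cBA, S -> .c]


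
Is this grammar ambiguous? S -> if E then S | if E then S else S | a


dangling else: 'if E then if E then a else a' parses two ways
Ambiguous


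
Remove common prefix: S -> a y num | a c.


Common prefix: 'a'
Factored: S -> a S', S' -> y num | c


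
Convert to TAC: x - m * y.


Break into single-operator statements:
t1 = m * y
t2 = x - t1


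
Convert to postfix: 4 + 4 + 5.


Left to right (same or higher precedence on left)
Postfix: 4 4 + 5 +


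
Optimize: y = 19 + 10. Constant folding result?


19 + 10 = 29 at compile time
Optimized: y = 29


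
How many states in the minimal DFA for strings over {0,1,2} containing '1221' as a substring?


KMP-style automaton: 4 progress states + 1 absorbing accept = 5
Minimal DFA: 5 states


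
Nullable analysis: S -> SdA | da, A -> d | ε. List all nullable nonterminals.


A nonterminal is nullable iff some alternative derives ε (directly, or every symbol in it is nullable)
Nullable: {A}


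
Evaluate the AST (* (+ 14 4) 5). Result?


Evaluate inner: (+ 14 4) = 18
Evaluate root: (* 18 5) = 90
Result: 90


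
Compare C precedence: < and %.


'%' is multiplicative (level 10); '<' is relational (level 7)
Higher level binds tighter
'%' has higher precedence than '<'


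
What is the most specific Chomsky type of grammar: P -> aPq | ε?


Single nonterminal LHS, but a^n q^n is not regular
Classification: Type 2 (Context-Free)


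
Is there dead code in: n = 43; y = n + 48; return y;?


n is read by y's definition; y is returned
No dead code


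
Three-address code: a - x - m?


Break into single-operator statements:
t1 = a - x
t2 = t1 - m


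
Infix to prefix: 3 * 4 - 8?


left-to-right (same/higher precedence on left): tree is (- (* 3 4) 8)
Prefix: - * 3 4 8


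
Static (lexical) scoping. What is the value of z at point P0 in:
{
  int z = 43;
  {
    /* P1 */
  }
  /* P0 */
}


z declared in the same block as P0
z = 43


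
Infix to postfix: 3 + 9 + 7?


Left to right (same or higher precedence on left)
Postfix: 3 9 + 7 +


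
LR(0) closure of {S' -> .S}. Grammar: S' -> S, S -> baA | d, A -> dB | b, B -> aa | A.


Start: S' -> .S
For each item with dot before a nonterminal B, add B -> .γ for every B-production
Closure: [S' -> .S, S -> .baA, S -> .d]


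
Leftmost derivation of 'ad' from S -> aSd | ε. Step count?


Derivation: S => aSd => ad
Steps: 2


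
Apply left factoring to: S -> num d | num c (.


Common prefix: 'num'
Factored: S -> num S', S' -> d | c (


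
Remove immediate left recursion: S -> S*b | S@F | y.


Left-recursive alternatives: S*b, S@F; non-recursive: y
Introduce S': S -> yS', S' -> *bS' | @FS' | ε


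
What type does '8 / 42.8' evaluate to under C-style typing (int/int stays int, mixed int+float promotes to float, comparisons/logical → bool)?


Operand types: int / float
Rule: mixed int/float promotes to float; int/int stays int
Result type: float


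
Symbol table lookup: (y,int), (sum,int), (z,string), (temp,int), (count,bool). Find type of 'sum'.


Lookup 'sum' → type int


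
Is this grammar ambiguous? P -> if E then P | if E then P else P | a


dangling else: 'if E then if E then a else a' parses two ways
Ambiguous


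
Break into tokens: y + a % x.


Scan left to right, longest-match per lexeme
Tokens: ID(y), OP(+), ID(a), OP(%), ID(x)


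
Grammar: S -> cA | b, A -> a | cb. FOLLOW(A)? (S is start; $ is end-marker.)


$ ∈ FOLLOW(S). For each A -> αBβ: add FIRST(β)\{ε} to FOLLOW(B); if β nullable, add FOLLOW(A).
FOLLOW(A) = {$}


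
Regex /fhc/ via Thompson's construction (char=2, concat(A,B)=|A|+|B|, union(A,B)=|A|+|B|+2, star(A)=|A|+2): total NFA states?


Syntax tree has 3 char leaf(s), 0 union(s), 0 star(s)
chars contribute 3×2 = 6; each union adds +2; each star adds +2
Total: 6 + 0 + 0 = 6 states


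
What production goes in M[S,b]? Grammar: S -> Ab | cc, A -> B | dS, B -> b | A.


For [S, b]: 'b' ∈ FIRST(Ab)
Entry: S -> Ab


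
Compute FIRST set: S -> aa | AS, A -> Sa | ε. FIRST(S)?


Per alternative of S: FIRST(aa) = {a}; FIRST(AS) = {a}
FIRST(S) = {a}


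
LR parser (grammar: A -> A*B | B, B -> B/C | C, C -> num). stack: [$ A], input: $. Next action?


start symbol A on stack, input exhausted
Action: accept


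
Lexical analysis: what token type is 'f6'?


Pattern: letter/underscore followed by alphanumerics, not a keyword
Type: IDENTIFIER


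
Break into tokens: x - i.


Scan left to right, longest-match per lexeme
Tokens: ID(x), OP(-), ID(i)


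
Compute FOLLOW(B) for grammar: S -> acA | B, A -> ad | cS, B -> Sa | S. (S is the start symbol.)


$ ∈ FOLLOW(S). For each A -> αBβ: add FIRST(β)\{ε} to FOLLOW(B); if β nullable, add FOLLOW(A).
FOLLOW(B) = {$, a}


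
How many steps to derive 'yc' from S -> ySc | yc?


Derivation: S => yc
Steps: 1


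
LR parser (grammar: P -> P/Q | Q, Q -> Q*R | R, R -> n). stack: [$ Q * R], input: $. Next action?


handle 'Q*R' on top
Action: reduce (Q -> Q*R)


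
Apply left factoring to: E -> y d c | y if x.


Common prefix: 'y'
Factored: E -> y E', E' -> d c | if x


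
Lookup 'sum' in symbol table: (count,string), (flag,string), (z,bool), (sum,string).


Lookup 'sum' → type string


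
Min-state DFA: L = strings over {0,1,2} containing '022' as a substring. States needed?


KMP-style automaton: 3 progress states + 1 absorbing accept = 4
Minimal DFA: 4 states


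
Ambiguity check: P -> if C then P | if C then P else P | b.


dangling else: 'if C then if C then b else b' parses two ways
Ambiguous


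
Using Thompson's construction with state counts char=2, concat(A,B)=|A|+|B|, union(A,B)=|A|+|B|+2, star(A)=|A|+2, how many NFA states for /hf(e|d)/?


Syntax tree has 4 char leaf(s), 1 union(s), 0 star(s)
chars contribute 4×2 = 8; each union adds +2; each star adds +2
Total: 8 + 2 + 0 = 10 states


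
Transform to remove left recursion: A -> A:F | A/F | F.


Left-recursive alternatives: A:F, A/F; non-recursive: F
Introduce A': A -> FA', A' -> :FA' | /FA' | ε


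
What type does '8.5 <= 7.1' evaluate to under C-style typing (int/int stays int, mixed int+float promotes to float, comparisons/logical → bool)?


Operand types: float <= float
Rule: comparison yields bool
Result type: bool


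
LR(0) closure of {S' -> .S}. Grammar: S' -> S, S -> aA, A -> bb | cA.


Start: S' -> .S
For each item with dot before a nonterminal B, add B -> .γ for every B-production
Closure: [S' -> .S, S -> .aA]


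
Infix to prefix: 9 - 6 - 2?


left-to-right (same/higher precedence on left): tree is (- (- 9 6) 2)
Prefix: - - 9 6 2


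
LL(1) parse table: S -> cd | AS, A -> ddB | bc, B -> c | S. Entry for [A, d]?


For [A, d]: 'd' ∈ FIRST(ddB)
Entry: A -> ddB


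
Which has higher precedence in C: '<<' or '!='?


'<<' is shift (level 8); '!=' is equality (level 6)
Higher level binds tighter
'<<' has higher precedence than '!='


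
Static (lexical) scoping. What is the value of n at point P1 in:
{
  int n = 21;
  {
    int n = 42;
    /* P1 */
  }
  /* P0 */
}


n declared in the same block as P1
n = 42


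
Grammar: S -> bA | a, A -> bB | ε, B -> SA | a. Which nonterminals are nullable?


A nonterminal is nullable iff some alternative derives ε (directly, or every symbol in it is nullable)
Nullable: {A}


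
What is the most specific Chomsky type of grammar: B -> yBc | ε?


Single nonterminal LHS, but y^n c^n is not regular
Classification: Type 2 (Context-Free)


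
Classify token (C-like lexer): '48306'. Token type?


Pattern: digits only
Type: INTEGER_LITERAL


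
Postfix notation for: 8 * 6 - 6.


Left to right (same or higher precedence on left)
Postfix: 8 6 * 6 -


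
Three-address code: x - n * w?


Break into single-operator statements:
t1 = n * w
t2 = x - t1


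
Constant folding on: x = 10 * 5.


10 * 5 = 50 at compile time
Optimized: x = 50


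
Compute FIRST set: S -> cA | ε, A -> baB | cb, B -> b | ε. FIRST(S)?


Per alternative of S: FIRST(cA) = {c}; FIRST(ε) = {ε}
FIRST(S) = {c, ε}


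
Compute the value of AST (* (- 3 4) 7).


Evaluate inner: (- 3 4) = -1
Evaluate root: (* -1 7) = -7
Result: -7


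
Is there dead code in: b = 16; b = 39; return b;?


first assignment to b is overwritten before any read
Dead: 'b = 16'


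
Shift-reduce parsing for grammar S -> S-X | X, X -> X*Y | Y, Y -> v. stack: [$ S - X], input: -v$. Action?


handle 'S-X' on top; lookahead ∈ FOLLOW(S) = {-, $}
Action: reduce (S -> S-X)


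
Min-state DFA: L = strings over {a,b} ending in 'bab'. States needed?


Track the longest suffix of input matching a prefix of 'bab': 4 classes (prefixes of length 0..3)
Minimal DFA: 4 states


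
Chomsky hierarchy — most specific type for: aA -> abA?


LHS has context (more than one symbol) and |LHS| ≤ |RHS|
Classification: Type 1 (Context-Sensitive)


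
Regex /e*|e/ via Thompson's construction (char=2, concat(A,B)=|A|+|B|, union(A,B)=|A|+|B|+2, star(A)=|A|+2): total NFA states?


Syntax tree has 2 char leaf(s), 1 union(s), 1 star(s)
chars contribute 2×2 = 4; each union adds +2; each star adds +2
Total: 4 + 2 + 2 = 8 states


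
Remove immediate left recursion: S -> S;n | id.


Left-recursive alternatives: S;n; non-recursive: id
Introduce S': S -> idS', S' -> ;nS' | ε


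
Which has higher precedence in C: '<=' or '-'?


'-' is additive (level 9); '<=' is relational (level 7)
Higher level binds tighter
'-' has higher precedence than '<='


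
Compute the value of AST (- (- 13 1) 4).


Evaluate inner: (- 13 1) = 12
Evaluate root: (- 12 4) = 8
Result: 8


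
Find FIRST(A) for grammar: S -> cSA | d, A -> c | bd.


Per alternative of A: FIRST(c) = {c}; FIRST(bd) = {b}
FIRST(A) = {b, c}


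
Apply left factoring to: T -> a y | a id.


Common prefix: 'a'
Factored: T -> a T', T' -> y | id


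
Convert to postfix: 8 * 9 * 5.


Left to right (same or higher precedence on left)
Postfix: 8 9 * 5 *


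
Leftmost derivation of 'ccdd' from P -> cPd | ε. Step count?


Derivation: P => cPd => ccPdd => ccdd
Steps: 3


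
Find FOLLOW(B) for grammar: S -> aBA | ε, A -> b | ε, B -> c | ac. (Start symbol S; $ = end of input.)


$ ∈ FOLLOW(S). For each A -> αBβ: add FIRST(β)\{ε} to FOLLOW(B); if β nullable, add FOLLOW(A).
FOLLOW(B) = {$, b}


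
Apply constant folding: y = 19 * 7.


19 * 7 = 133 at compile time
Optimized: y = 133


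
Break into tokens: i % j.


Scan left to right, longest-match per lexeme
Tokens: ID(i), OP(%), ID(j)


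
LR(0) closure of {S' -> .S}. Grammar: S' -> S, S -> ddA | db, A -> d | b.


Start: S' -> .S
For each item with dot before a nonterminal B, add B -> .γ for every B-production
Closure: [S' -> .S, S -> .ddA, S -> .db]


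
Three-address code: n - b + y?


Break into single-operator statements:
t1 = n - b
t2 = t1 + y


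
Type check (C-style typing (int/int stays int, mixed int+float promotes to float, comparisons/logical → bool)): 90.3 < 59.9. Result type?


Operand types: float < float
Rule: comparison yields bool
Result type: bool


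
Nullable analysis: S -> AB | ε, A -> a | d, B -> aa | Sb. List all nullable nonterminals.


A nonterminal is nullable iff some alternative derives ε (directly, or every symbol in it is nullable)
Nullable: {S}


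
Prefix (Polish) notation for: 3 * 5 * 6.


left-to-right (same/higher precedence on left): tree is (* (* 3 5) 6)
Prefix: * * 3 5 6


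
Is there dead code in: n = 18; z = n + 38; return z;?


n is read by z's definition; z is returned
No dead code


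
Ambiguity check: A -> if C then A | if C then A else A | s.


dangling else: 'if C then if C then s else s' parses two ways
Ambiguous


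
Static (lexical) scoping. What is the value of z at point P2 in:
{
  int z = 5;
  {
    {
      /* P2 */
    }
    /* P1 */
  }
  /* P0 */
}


P2's block does not declare z; resolves to the enclosing declaration at depth 0
z = 5


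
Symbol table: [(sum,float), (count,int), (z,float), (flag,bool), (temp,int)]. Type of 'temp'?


Lookup 'temp' → type int


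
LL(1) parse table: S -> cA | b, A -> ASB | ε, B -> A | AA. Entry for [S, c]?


For [S, c]: 'c' ∈ FIRST(cA)
Entry: S -> cA


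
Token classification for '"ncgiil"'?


Pattern: double-quoted sequence
Type: STRING_LITERAL


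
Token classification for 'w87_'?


Pattern: letter/underscore followed by alphanumerics, not a keyword
Type: IDENTIFIER


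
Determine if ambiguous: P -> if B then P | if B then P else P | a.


dangling else: 'if B then if B then a else a' parses two ways
Ambiguous


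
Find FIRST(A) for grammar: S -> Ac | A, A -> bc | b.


Per alternative of A: FIRST(bc) = {b}; FIRST(b) = {b}
FIRST(A) = {b}


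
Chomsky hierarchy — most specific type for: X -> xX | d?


Right-linear: every RHS is a terminal or a terminal followed by one nonterminal
Classification: Type 3 (Regular)


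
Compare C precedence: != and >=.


'>=' is relational (level 7); '!=' is equality (level 6)
Higher level binds tighter
'>=' has higher precedence than '!='


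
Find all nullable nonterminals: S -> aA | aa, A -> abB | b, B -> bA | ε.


A nonterminal is nullable iff some alternative derives ε (directly, or every symbol in it is nullable)
Nullable: {B}


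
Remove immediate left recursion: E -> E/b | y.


Left-recursive alternatives: E/b; non-recursive: y
Introduce E': E -> yE', E' -> /bE' | ε


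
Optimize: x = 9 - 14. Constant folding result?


9 - 14 = -5 at compile time
Optimized: x = -5


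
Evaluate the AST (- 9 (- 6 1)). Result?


Evaluate inner: (- 6 1) = 5
Evaluate root: (- 9 5) = 4
Result: 4


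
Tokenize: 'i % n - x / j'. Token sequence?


Scan left to right, longest-match per lexeme
Tokens: ID(i), OP(%), ID(n), OP(-), ID(x), OP(/), ID(j)


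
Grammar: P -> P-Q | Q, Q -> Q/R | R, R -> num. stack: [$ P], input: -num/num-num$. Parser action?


shift '-' to continue P -> P-Q
Action: shift


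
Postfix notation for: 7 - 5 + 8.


Left to right (same or higher precedence on left)
Postfix: 7 5 - 8 +


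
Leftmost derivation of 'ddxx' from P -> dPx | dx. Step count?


Derivation: P => dPx => ddxx
Steps: 2


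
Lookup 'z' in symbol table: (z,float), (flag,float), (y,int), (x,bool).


Lookup 'z' → type float


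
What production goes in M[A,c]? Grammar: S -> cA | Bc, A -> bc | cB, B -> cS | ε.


For [A, c]: 'c' ∈ FIRST(cB)
Entry: A -> cB


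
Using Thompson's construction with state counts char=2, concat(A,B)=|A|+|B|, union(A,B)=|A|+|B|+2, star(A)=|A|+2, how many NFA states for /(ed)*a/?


Syntax tree has 3 char leaf(s), 0 union(s), 1 star(s)
chars contribute 3×2 = 6; each union adds +2; each star adds +2
Total: 6 + 0 + 2 = 8 states


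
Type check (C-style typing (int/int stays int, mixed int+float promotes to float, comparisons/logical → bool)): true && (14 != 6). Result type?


Operand types: bool && bool
Rule: logical operators take bool operands and yield bool
Result type: bool


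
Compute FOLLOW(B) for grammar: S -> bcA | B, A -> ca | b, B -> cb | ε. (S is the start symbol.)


$ ∈ FOLLOW(S). For each A -> αBβ: add FIRST(β)\{ε} to FOLLOW(B); if β nullable, add FOLLOW(A).
FOLLOW(B) = {$}


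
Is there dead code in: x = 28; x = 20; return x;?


first assignment to x is overwritten before any read
Dead: 'x = 28'


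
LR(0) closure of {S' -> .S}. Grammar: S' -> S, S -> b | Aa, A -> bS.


Start: S' -> .S
For each item with dot before a nonterminal B, add B -> .γ for every B-production
Closure: [S' -> .S, S -> .b, S -> .Aa, A -> .bS]


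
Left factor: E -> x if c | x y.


Common prefix: 'x'
Factored: E -> x E', E' -> if c | y


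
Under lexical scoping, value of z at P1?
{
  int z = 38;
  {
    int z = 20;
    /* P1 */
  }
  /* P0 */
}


z declared in the same block as P1
z = 20


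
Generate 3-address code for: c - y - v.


Break into single-operator statements:
t1 = c - y
t2 = t1 - v


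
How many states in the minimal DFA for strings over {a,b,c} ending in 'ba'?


Track the longest suffix of input matching a prefix of 'ba': 3 classes (prefixes of length 0..2)
Minimal DFA: 3 states


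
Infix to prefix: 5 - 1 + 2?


left-to-right (same/higher precedence on left): tree is (+ (- 5 1) 2)
Prefix: + - 5 1 2


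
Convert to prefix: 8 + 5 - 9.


left-to-right (same/higher precedence on left): tree is (- (+ 8 5) 9)
Prefix: - + 8 5 9


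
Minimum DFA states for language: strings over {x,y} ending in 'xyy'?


Track the longest suffix of input matching a prefix of 'xyy': 4 classes (prefixes of length 0..3)
Minimal DFA: 4 states


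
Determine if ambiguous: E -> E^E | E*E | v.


'v^v*v' has two parse trees (no precedence encoded between ^ and *)
Ambiguous


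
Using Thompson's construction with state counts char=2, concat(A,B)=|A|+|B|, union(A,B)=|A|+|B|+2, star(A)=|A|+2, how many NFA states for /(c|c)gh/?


Syntax tree has 4 char leaf(s), 1 union(s), 0 star(s)
chars contribute 4×2 = 8; each union adds +2; each star adds +2
Total: 8 + 2 + 0 = 10 states


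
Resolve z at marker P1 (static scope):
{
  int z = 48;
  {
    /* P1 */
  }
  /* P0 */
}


P1's block does not declare z; resolves to the enclosing declaration at depth 0
z = 48


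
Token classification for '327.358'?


Pattern: digits with a decimal point
Type: FLOAT_LITERAL


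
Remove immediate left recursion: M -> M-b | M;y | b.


Left-recursive alternatives: M-b, M;y; non-recursive: b
Introduce M': M -> bM', M' -> -bM' | ;yM' | ε


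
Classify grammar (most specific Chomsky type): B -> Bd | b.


Left-linear: every RHS is a terminal or one nonterminal followed by a terminal
Classification: Type 3 (Regular)


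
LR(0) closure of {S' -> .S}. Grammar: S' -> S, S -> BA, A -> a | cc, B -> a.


Start: S' -> .S
For each item with dot before a nonterminal B, add B -> .γ for every B-production
Closure: [S' -> .S, S -> .BA, B -> .a]


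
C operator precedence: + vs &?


'+' is additive (level 9); '&' is bitwise AND (level 5)
Higher level binds tighter
'+' has higher precedence than '&'


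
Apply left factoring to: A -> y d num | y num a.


Common prefix: 'y'
Factored: A -> y A', A' -> d num | num a


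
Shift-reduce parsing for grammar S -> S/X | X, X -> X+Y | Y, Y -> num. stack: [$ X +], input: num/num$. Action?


no handle; shift 'num'
Action: shift


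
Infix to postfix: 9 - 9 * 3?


* has higher precedence, evaluate 9*3 first
Postfix: 9 9 3 * -


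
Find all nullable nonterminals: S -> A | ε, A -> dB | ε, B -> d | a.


A nonterminal is nullable iff some alternative derives ε (directly, or every symbol in it is nullable)
Nullable: {A, S}


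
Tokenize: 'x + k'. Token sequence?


Scan left to right, longest-match per lexeme
Tokens: ID(x), OP(+), ID(k)


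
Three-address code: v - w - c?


Break into single-operator statements:
t1 = v - w
t2 = t1 - c


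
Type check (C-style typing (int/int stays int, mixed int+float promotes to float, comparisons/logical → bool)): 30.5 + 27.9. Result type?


Operand types: float + float
Rule: mixed int/float promotes to float; int/int stays int
Result type: float


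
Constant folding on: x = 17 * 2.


17 * 2 = 34 at compile time
Optimized: x = 34


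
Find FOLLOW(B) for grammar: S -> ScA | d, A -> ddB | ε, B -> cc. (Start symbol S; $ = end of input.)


$ ∈ FOLLOW(S). For each A -> αBβ: add FIRST(β)\{ε} to FOLLOW(B); if β nullable, add FOLLOW(A).
FOLLOW(B) = {$, c}


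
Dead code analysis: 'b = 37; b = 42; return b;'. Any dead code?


first assignment to b is overwritten before any read
Dead: 'b = 37'


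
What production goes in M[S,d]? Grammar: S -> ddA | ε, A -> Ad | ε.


For [S, d]: 'd' ∈ FIRST(ddA)
Entry: S -> ddA


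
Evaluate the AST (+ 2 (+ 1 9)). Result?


Evaluate inner: (+ 1 9) = 10
Evaluate root: (+ 2 10) = 12
Result: 12


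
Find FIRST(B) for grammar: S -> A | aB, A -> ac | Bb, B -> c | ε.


Per alternative of B: FIRST(c) = {c}; FIRST(ε) = {ε}
FIRST(B) = {c, ε}


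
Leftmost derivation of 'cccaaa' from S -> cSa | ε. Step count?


Derivation: S => cSa => ccSaa => cccSaaa => cccaaa
Steps: 4


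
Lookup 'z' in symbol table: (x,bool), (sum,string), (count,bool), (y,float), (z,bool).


Lookup 'z' → type bool


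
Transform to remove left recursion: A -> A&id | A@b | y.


Left-recursive alternatives: A&id, A@b; non-recursive: y
Introduce A': A -> yA', A' -> &idA' | @bA' | ε


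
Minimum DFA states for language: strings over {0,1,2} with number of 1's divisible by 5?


Track (count of 1) mod 5: states 0..4, accept at 0
Minimal DFA: 5 states


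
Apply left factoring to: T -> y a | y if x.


Common prefix: 'y'
Factored: T -> y T', T' -> a | if x


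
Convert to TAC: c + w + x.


Break into single-operator statements:
t1 = c + w
t2 = t1 + x


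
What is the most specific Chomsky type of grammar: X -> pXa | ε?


Single nonterminal LHS, but p^n a^n is not regular
Classification: Type 2 (Context-Free)


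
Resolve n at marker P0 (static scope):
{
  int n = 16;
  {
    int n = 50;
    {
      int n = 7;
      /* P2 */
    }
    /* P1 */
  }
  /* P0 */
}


n declared in the same block as P0
n = 16


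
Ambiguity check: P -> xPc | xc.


balanced x^n…c^n: each string has a unique parse
Unambiguous


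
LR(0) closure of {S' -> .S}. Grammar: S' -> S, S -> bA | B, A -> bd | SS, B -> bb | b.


Start: S' -> .S
For each item with dot before a nonterminal B, add B -> .γ for every B-production
Closure: [S' -> .S, S -> .bA, S -> .B, B -> .bb, B -> .b]


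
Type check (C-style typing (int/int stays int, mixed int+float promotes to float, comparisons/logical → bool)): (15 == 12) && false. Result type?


Operand types: bool && bool
Rule: logical operators take bool operands and yield bool
Result type: bool


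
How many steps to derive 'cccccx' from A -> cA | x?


Derivation: A => cA => ccA => cccA => ccccA => cccccA => cccccx
Steps: 6


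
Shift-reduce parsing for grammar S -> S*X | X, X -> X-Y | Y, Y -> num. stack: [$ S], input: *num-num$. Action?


shift '*' to continue S -> S*X
Action: shift


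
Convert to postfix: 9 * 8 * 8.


Left to right (same or higher precedence on left)
Postfix: 9 8 * 8 *


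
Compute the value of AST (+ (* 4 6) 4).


Evaluate inner: (* 4 6) = 24
Evaluate root: (+ 24 4) = 28
Result: 28


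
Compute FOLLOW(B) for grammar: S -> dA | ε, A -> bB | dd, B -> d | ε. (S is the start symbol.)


$ ∈ FOLLOW(S). For each A -> αBβ: add FIRST(β)\{ε} to FOLLOW(B); if β nullable, add FOLLOW(A).
FOLLOW(B) = {$}


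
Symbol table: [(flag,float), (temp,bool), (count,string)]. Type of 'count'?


Lookup 'count' → type string


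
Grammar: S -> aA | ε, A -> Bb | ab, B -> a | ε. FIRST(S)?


Per alternative of S: FIRST(aA) = {a}; FIRST(ε) = {ε}
FIRST(S) = {a, ε}


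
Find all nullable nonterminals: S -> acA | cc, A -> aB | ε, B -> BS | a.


A nonterminal is nullable iff some alternative derives ε (directly, or every symbol in it is nullable)
Nullable: {A}


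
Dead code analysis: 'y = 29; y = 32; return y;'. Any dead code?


first assignment to y is overwritten before any read
Dead: 'y = 29'


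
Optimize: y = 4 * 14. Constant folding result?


4 * 14 = 56 at compile time
Optimized: y = 56


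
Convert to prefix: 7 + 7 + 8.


left-to-right (same/higher precedence on left): tree is (+ (+ 7 7) 8)
Prefix: + + 7 7 8


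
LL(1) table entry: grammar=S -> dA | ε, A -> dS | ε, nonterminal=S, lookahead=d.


For [S, d]: 'd' ∈ FIRST(dA)
Entry: S -> dA


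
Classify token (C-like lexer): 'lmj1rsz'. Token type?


Pattern: letter/underscore followed by alphanumerics, not a keyword
Type: IDENTIFIER


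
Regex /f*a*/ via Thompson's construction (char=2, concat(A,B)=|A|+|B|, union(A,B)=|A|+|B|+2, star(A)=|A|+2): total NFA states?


Syntax tree has 2 char leaf(s), 0 union(s), 2 star(s)
chars contribute 2×2 = 4; each union adds +2; each star adds +2
Total: 4 + 0 + 4 = 8 states


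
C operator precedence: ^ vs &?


'&' is bitwise AND (level 5); '^' is bitwise XOR (level 4)
Higher level binds tighter
'&' has higher precedence than '^'


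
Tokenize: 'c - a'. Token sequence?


Scan left to right, longest-match per lexeme
Tokens: ID(c), OP(-), ID(a)


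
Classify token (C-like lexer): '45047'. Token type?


Pattern: digits only
Type: INTEGER_LITERAL


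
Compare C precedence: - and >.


'-' is additive (level 9); '>' is relational (level 7)
Higher level binds tighter
'-' has higher precedence than '>'


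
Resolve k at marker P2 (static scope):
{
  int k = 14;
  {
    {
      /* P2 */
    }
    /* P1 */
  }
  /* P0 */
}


P2's block does not declare k; resolves to the enclosing declaration at depth 0
k = 14


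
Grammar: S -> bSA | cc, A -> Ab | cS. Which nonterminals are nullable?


A nonterminal is nullable iff some alternative derives ε (directly, or every symbol in it is nullable)
Nullable: {}


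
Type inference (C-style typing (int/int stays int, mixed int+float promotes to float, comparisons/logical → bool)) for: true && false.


Operand types: bool && bool
Rule: logical operators take bool operands and yield bool
Result type: bool


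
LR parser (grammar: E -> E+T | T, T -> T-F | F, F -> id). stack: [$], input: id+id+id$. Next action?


no handle on stack; shift 'id'
Action: shift


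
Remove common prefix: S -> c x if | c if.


Common prefix: 'c'
Factored: S -> c S', S' -> x if | if


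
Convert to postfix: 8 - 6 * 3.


* has higher precedence, evaluate 6*3 first
Postfix: 8 6 3 * -


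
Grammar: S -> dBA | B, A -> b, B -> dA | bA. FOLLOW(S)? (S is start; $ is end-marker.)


$ ∈ FOLLOW(S). For each A -> αBβ: add FIRST(β)\{ε} to FOLLOW(B); if β nullable, add FOLLOW(A).
FOLLOW(S) = {$}


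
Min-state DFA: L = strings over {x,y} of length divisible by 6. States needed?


Track length mod 6: states 0..5, accept at 0
Minimal DFA: 6 states


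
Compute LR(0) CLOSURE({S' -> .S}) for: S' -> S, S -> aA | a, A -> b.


Start: S' -> .S
For each item with dot before a nonterminal B, add B -> .γ for every B-production
Closure: [S' -> .S, S -> .aA, S -> .a]


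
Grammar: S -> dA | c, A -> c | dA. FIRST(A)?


Per alternative of A: FIRST(c) = {c}; FIRST(dA) = {d}
FIRST(A) = {c, d}


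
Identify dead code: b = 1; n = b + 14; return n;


b is read by n's definition; n is returned
No dead code


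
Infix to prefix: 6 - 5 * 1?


'*' binds tighter: tree is (- 6 (* 5 1))
Prefix: - 6 * 5 1


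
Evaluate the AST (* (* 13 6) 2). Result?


Evaluate inner: (* 13 6) = 78
Evaluate root: (* 78 2) = 156
Result: 156


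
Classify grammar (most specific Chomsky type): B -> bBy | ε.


Single nonterminal LHS, but b^n y^n is not regular
Classification: Type 2 (Context-Free)


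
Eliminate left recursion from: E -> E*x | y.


Left-recursive alternatives: E*x; non-recursive: y
Introduce E': E -> yE', E' -> *xE' | ε


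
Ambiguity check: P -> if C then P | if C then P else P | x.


dangling else: 'if C then if C then x else x' parses two ways
Ambiguous


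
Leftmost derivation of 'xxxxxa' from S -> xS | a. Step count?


Derivation: S => xS => xxS => xxxS => xxxxS => xxxxxS => xxxxxa
Steps: 6


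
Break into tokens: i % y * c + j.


Scan left to right, longest-match per lexeme
Tokens: ID(i), OP(%), ID(y), OP(*), ID(c), OP(+), ID(j)


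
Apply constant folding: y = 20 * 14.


20 * 14 = 280 at compile time
Optimized: y = 280


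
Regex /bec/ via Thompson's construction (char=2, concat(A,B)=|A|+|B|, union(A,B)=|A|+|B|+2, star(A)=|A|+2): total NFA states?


Syntax tree has 3 char leaf(s), 0 union(s), 0 star(s)
chars contribute 3×2 = 6; each union adds +2; each star adds +2
Total: 6 + 0 + 0 = 6 states


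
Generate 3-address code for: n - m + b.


Break into single-operator statements:
t1 = n - m
t2 = t1 + b


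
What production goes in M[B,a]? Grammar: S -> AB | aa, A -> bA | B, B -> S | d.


For [B, a]: 'a' ∈ FIRST(S)
Entry: B -> S


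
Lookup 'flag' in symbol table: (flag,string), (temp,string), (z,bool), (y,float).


Lookup 'flag' → type string


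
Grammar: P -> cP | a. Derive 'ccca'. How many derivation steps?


Derivation: P => cP => ccP => cccP => ccca
Steps: 4


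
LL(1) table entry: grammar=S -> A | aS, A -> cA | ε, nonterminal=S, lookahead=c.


For [S, c]: 'c' ∈ FIRST(A)
Entry: S -> A


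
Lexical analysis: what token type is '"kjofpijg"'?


Pattern: double-quoted sequence
Type: STRING_LITERAL


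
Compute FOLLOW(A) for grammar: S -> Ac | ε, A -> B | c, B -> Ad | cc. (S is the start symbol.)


$ ∈ FOLLOW(S). For each A -> αBβ: add FIRST(β)\{ε} to FOLLOW(B); if β nullable, add FOLLOW(A).
FOLLOW(A) = {c, d}


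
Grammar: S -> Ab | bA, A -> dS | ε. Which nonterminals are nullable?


A nonterminal is nullable iff some alternative derives ε (directly, or every symbol in it is nullable)
Nullable: {A}


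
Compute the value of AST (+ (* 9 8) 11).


Evaluate inner: (* 9 8) = 72
Evaluate root: (+ 72 11) = 83
Result: 83


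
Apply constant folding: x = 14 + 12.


14 + 12 = 26 at compile time
Optimized: x = 26


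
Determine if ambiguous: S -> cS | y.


right-linear, alternatives start with distinct terminals 'c' vs 'y': unique leftmost derivation
Unambiguous


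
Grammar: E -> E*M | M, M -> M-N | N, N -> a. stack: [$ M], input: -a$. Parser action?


shift '-' to continue M -> M-N
Action: shift


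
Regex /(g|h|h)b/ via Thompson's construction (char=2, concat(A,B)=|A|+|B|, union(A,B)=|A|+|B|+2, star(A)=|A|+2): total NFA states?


Syntax tree has 4 char leaf(s), 2 union(s), 0 star(s)
chars contribute 4×2 = 8; each union adds +2; each star adds +2
Total: 8 + 4 + 0 = 12 states


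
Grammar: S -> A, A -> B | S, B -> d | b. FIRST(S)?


Per alternative of S: FIRST(A) = {b, d}
FIRST(S) = {b, d}


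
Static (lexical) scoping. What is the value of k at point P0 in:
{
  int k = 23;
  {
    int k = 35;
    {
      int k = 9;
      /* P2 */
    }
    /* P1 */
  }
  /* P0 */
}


k declared in the same block as P0
k = 23


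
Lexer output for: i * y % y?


Scan left to right, longest-match per lexeme
Tokens: ID(i), OP(*), ID(y), OP(%), ID(y)


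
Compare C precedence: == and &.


'==' is equality (level 6); '&' is bitwise AND (level 5)
Higher level binds tighter
'==' has higher precedence than '&'


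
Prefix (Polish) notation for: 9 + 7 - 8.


left-to-right (same/higher precedence on left): tree is (- (+ 9 7) 8)
Prefix: - + 9 7 8


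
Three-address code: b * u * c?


Break into single-operator statements:
t1 = b * u
t2 = t1 * c


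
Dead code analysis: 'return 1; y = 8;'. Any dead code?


statement follows a return and is unreachable
Dead: 'y = 8'
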